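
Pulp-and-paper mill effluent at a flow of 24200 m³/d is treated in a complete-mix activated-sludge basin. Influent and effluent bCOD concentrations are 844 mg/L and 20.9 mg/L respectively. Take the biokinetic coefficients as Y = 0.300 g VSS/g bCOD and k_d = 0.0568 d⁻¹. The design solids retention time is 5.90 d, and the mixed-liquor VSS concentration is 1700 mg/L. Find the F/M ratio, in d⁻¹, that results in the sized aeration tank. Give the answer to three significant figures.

Rearranging the biomass balance for a CMAS with decay, V = Y·Q·ΔS·θ_c / [X·(1+k_d θ_c)] = 0.300 × 24200 × (844 − 20.9) × 5.90 / [1700 × (1 + 0.0568 × 5.90)] = 3.53×10^7 / 2270 = 15534 m³.
Food-to-microorganism ratio F/M = Q S₀ / (V X) = 24200 × 844 / (15534 × 1700) = 0.7735 d⁻¹.

F/M ≈ 0.773 d⁻¹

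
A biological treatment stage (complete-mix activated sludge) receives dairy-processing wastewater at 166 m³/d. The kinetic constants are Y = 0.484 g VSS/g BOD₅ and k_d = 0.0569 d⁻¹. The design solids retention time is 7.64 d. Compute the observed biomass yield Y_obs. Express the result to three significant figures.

Y_obs = Y / (1 + k_d θ_c) = 0.484 / (1 + 0.0569 × 7.64) = 0.484 / 1.435 = 0.3373.

Y_obs ≈ 0.337 g VSS/g BOD₅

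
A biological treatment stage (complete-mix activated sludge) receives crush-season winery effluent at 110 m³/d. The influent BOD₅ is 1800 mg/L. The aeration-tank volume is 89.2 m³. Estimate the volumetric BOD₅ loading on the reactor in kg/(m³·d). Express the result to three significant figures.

Applied BOD₅ load per unit volume = Q·S₀/V = (110 × 1800/1000)/89.20 = 2.220 kg BOD₅·m⁻³·d⁻¹.

L_v ≈ 2.22 kg BOD₅/(m³·d)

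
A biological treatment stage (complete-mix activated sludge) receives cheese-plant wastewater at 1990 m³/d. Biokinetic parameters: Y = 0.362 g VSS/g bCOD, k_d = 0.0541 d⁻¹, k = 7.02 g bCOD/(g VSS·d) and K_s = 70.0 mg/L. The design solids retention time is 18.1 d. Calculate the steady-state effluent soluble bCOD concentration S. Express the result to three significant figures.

Effluent substrate depends only on kinetics and SRT: S = K_s(1 + k_d θ_c) / [θ_c(Yk − k_d) − 1] = 70.0 × (1 + 0.0541 × 18.1) / [18.1 × (0.362 × 7.02 − 0.0541) − 1] = 138.5 / 44.02 = 3.148 mg/L.

S ≈ 3.15 mg/L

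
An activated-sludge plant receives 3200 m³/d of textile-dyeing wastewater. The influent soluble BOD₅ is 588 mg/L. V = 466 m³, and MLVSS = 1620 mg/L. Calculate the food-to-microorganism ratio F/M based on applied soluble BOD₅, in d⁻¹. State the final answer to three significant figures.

F/M = Q·S₀ / (V·X) = 3200 × 588 / (466.0 × 1620) = 2.492 g soluble BOD₅·(g VSS·d)⁻¹.

F/M ≈ 2.49 d⁻¹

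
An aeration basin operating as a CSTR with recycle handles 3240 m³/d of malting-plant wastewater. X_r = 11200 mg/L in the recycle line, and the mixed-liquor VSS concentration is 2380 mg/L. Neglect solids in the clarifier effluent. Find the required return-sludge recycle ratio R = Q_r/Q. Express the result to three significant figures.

Solids balance on the clarifier gives (1+R)X = R·X_r, so R = X/(X_r − X) = 2380 / (11200 − 2380) = 0.2698.

R ≈ 0.270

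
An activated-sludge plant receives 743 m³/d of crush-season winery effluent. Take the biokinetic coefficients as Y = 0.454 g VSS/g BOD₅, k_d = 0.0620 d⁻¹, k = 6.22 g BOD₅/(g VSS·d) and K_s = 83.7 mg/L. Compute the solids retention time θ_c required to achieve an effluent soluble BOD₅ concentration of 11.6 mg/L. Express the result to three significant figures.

θ_c ≈ 3.55 d

From 1/θ_c = Y·k·S/(K_s + S) − k_d: Y·k·S/(K_s+S) = 0.454 × 6.22 × 11.6 / (83.7 + 11.6) = 0.3437 d⁻¹.
θ_c = 1/(μ − k_d) = 1/(0.3437 − 0.0620) = 1/0.2817 = 3.550 d.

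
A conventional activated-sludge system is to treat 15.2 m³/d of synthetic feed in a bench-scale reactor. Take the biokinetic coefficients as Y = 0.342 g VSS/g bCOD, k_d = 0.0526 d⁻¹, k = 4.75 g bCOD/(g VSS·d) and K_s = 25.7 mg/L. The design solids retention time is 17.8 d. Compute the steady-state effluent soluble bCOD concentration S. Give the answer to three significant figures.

From the Monod/SRT balance for a CMAS, S = K_s·(1+k_d θ_c)/[θ_c·(Y k − k_d) − 1] = 25.7 × (1 + 0.0526 × 17.8) / [17.8 × (0.342 × 4.75 − 0.0526) − 1] = 49.76 / 26.98 = 1.844 mg/L.

S ≈ 1.84 mg/L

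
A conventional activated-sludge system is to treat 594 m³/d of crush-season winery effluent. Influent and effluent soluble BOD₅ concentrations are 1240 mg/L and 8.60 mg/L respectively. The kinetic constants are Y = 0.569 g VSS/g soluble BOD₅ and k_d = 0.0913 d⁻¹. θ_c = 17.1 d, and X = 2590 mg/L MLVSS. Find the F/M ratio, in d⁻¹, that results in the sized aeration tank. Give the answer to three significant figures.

F/M ≈ 0.265 d⁻¹

From the SRT design equation V = Y Q (S₀−S) θ_c / [X (1 + k_d θ_c)] = 0.569 × 594 × (1240 − 8.60) × 17.1 / [2590 × (1 + 0.0913 × 17.1)] = 7.12×10^6 / 6634 = 1073 m³.
F/M = Q·S₀ / (V·X) = 594 × 1240 / (1073 × 2590) = 0.2651 g soluble BOD₅·(g VSS·d)⁻¹.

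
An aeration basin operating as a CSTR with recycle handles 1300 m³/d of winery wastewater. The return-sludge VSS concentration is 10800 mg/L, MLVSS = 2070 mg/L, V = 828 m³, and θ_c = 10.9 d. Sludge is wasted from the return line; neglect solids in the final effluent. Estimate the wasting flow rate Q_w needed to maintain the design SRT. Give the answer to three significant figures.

θ_c = V·X/(Q_w·X_r) when wasting from the recycle, so Q_w = V·X/(θ_c·X_r) = 828.0 × 2070 / (10.9 × 10800) = 14.56 m³/d.

Q_w ≈ 14.6 m³/d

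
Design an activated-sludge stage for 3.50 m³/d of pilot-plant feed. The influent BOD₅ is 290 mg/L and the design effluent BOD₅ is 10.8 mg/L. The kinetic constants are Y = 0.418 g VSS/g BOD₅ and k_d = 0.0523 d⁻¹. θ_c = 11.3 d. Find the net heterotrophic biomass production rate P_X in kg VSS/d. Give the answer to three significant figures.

P_X ≈ 0.257 kg VSS/d

The observed yield is Y_obs = Y/(1 + k_d·θ_c) = 0.418 / (1 + 0.0523 × 11.3) = 0.418 / 1.591 = 0.2627 g VSS per g BOD₅ removed.
Mass of BOD₅ removed per day: Q(S₀ − S) = 3.50 × 279.2 g/m³ = 0.9772 kg/d.
Biomass produced: P_X = Y_obs·Q·ΔS = 0.2627 × 0.9772 ≈ 0.2567 kg VSS/d.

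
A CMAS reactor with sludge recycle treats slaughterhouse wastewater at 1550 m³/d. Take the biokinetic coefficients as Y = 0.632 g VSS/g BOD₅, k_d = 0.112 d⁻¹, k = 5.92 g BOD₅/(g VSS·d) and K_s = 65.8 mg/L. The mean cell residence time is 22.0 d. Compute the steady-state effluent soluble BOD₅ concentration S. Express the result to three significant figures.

S ≈ 2.89 mg/L

From the Monod/SRT balance for a CMAS, S = K_s·(1+k_d θ_c)/[θ_c·(Y k − k_d) − 1] = 65.8 × (1 + 0.112 × 22.0) / [22.0 × (0.632 × 5.92 − 0.112) − 1] = 227.9 / 78.85 = 2.891 mg/L.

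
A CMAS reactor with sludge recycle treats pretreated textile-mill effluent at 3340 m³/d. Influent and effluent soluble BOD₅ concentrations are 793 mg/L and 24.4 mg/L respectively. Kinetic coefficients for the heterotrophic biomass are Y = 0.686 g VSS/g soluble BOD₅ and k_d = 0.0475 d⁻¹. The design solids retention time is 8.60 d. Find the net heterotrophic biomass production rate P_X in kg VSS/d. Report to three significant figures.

P_X ≈ 1250 kg VSS/d

Observed yield with endogenous decay: Y_obs = Y / (1 + k_d·θ_c) = 0.686 / (1 + 0.0475 × 8.60) = 0.686 / 1.409 = 0.4870 g VSS/g soluble BOD₅.
Substrate removed = Q·(S₀ − S) = 3340 m³/d × (793 − 24.4) g/m³ = 2.57×10^6 g/d = 2567 kg/d.
So the net sludge growth is P_X = 0.4870 × 2567 = 1250 kg VSS/d.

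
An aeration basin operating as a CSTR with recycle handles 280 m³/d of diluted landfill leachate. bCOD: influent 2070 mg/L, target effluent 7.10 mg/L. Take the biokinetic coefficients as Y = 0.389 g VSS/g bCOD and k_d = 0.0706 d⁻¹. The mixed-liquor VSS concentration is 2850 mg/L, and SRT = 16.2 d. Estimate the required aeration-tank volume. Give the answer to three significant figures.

V ≈ 596 m³

Rearranging the biomass balance for a CMAS with decay, V = Y·Q·ΔS·θ_c / [X·(1+k_d θ_c)] = 0.389 × 280 × (2070 − 7.10) × 16.2 / [2850 × (1 + 0.0706 × 16.2)] = 3.64×10^6 / 6110 = 595.8 m³.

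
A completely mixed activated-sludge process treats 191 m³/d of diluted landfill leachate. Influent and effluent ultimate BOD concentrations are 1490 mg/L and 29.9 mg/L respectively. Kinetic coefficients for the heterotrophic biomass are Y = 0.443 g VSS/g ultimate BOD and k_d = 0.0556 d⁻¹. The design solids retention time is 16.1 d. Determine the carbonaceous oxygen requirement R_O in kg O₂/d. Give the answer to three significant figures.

R_O ≈ 186 kg O₂/d

The observed yield is Y_obs = Y/(1 + k_d·θ_c) = 0.443 / (1 + 0.0556 × 16.1) = 0.443 / 1.895 = 0.2338 g VSS per g ultimate BOD removed.
Mass of ultimate BOD removed per day: Q(S₀ − S) = 191 × 1460 g/m³ = 278.9 kg/d.
Net sludge production P_X = 0.2338 × 278.9 = 65.19 kg VSS/d.
Carbonaceous O₂ demand = substrate oxidised − cell-mass equivalent = 278.9 − 1.42 × 65.19 = 186.3 kg O₂/d.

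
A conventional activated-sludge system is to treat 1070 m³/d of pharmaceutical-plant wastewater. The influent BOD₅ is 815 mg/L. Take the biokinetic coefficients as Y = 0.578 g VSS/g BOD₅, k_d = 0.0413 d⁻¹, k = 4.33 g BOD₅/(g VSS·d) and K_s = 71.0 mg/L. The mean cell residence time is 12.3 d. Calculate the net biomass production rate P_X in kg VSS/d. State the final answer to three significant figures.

Effluent substrate depends only on kinetics and SRT: S = K_s(1 + k_d θ_c) / [θ_c(Yk − k_d) − 1] = 71.0 × (1 + 0.0413 × 12.3) / [12.3 × (0.578 × 4.33 − 0.0413) − 1] = 107.1 / 29.28 = 3.657 mg/L.
Correct the yield for decay: Y_obs = Y/(1 + k_d θ_c) = 0.578 / (1 + 0.0413 × 12.3) = 0.578 / 1.508 = 0.3833.
Mass of BOD₅ removed per day: Q(S₀ − S) = 1070 × 811.3 g/m³ = 868.1 kg/d.
So the net sludge growth is P_X = 0.3833 × 868.1 = 332.7 kg VSS/d.

P_X ≈ 333 kg VSS/d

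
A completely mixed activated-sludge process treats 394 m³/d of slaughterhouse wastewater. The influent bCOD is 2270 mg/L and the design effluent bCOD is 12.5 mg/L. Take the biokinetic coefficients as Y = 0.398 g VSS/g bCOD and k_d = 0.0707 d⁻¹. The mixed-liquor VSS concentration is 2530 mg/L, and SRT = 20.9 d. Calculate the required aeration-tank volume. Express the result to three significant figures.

Rearranging the biomass balance for a CMAS with decay, V = Y·Q·ΔS·θ_c / [X·(1+k_d θ_c)] = 0.398 × 394 × (2270 − 12.5) × 20.9 / [2530 × (1 + 0.0707 × 20.9)] = 7.4×10^6 / 6268 = 1180 m³.

V ≈ 1180 m³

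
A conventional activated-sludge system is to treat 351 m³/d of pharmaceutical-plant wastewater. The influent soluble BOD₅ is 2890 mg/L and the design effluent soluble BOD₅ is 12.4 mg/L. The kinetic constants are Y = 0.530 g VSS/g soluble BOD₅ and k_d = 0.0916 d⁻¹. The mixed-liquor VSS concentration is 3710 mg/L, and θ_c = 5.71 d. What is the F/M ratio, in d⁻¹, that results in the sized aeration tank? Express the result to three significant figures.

F/M ≈ 0.505 d⁻¹

Rearranging the biomass balance for a CMAS with decay, V = Y·Q·ΔS·θ_c / [X·(1+k_d θ_c)] = 0.530 × 351 × (2890 − 12.4) × 5.71 / [3710 × (1 + 0.0916 × 5.71)] = 3.06×10^6 / 5650 = 541.0 m³.
F/M = applied load / biomass = Q·S₀/(V·X) = 351 × 2890 / (541.0 × 3710) = 0.5054 d⁻¹.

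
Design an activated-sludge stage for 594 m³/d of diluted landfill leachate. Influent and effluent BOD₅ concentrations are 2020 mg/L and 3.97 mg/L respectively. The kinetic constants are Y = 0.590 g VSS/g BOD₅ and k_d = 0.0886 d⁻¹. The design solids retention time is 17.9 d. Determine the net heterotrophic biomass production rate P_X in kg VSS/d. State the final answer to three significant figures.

P_X ≈ 273 kg VSS/d

Observed yield with endogenous decay: Y_obs = Y / (1 + k_d·θ_c) = 0.590 / (1 + 0.0886 × 17.9) = 0.590 / 2.586 = 0.2282 g VSS/g BOD₅.
Mass of BOD₅ removed per day: Q(S₀ − S) = 594 × 2016 g/m³ = 1198 kg/d.
P_X = Y_obs · Q(S₀ − S) = 0.2282 × 1198 = 273.2 kg VSS/d.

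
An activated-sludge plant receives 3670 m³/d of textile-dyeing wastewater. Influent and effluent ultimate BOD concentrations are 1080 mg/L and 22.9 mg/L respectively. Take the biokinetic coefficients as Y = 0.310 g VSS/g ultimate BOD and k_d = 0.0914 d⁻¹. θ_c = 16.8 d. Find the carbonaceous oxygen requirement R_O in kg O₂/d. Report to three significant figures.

R_O ≈ 3210 kg O₂/d

Y_obs = Y / (1 + k_d θ_c) = 0.310 / (1 + 0.0914 × 16.8) = 0.310 / 2.536 = 0.1223.
Mass of ultimate BOD removed per day: Q(S₀ − S) = 3670 × 1057 g/m³ = 3880 kg/d.
Biomass synthesised: P_X = Y_obs × 3880 = 474.3 kg VSS/d.
R_O = Q·ΔS − 1.42 P_X = 3880 − 673.5 = 3206 kg O₂/d.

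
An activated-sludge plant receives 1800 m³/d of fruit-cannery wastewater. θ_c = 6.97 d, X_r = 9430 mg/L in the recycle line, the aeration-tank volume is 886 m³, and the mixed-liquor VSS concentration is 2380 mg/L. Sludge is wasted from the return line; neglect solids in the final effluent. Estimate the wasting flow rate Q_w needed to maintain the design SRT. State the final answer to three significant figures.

Q_w ≈ 32.1 m³/d

θ_c = V·X/(Q_w·X_r) when wasting from the recycle, so Q_w = V·X/(θ_c·X_r) = 886.0 × 2380 / (6.97 × 9430) = 32.08 m³/d.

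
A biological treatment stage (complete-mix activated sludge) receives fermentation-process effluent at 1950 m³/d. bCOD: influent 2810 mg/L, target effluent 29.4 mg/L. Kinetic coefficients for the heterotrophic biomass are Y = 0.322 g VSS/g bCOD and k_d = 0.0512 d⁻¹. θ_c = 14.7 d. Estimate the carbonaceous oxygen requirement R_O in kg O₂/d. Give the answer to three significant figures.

The observed yield is Y_obs = Y/(1 + k_d·θ_c) = 0.322 / (1 + 0.0512 × 14.7) = 0.322 / 1.753 = 0.1837 g VSS per g bCOD removed.
Q·(S₀ − S) = 1950 × (2810 − 29.4) × 10⁻³ = 5422 kg/d removed.
Net sludge production P_X = 0.1837 × 5422 = 996.2 kg VSS/d.
R_O = Q·ΔS − 1.42 P_X = 5422 − 1415 = 4008 kg O₂/d.

R_O ≈ 4010 kg O₂/d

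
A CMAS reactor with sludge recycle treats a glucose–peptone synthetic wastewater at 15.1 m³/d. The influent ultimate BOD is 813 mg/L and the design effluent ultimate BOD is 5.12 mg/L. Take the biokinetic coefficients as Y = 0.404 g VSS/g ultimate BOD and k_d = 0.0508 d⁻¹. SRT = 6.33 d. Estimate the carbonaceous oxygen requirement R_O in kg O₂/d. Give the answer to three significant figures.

R_O ≈ 6.90 kg O₂/d

Y_obs = Y / (1 + k_d θ_c) = 0.404 / (1 + 0.0508 × 6.33) = 0.404 / 1.322 = 0.3057.
Q·(S₀ − S) = 15.1 × (813 − 5.12) × 10⁻³ = 12.20 kg/d removed.
P_X = Y_obs·Q·(S₀ − S) = 0.3057 × 12.20 = 3.729 kg VSS/d.
R_O = Q·(S₀ − S) − 1.42·P_X = 12.20 − 1.42 × 3.729 = 6.904 kg O₂/d.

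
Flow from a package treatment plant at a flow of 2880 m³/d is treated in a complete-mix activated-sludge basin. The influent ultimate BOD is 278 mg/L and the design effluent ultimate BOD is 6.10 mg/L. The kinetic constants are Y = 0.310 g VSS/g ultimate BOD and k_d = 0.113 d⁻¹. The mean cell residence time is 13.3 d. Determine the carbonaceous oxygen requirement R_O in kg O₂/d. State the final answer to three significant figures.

The observed yield is Y_obs = Y/(1 + k_d·θ_c) = 0.310 / (1 + 0.113 × 13.3) = 0.310 / 2.503 = 0.1239 g VSS per g ultimate BOD removed.
Q·(S₀ − S) = 2880 × (278 − 6.10) × 10⁻³ = 783.1 kg/d removed.
Biomass synthesised: P_X = Y_obs × 783.1 = 96.99 kg VSS/d.
R_O = Q·(S₀ − S) − 1.42·P_X = 783.1 − 1.42 × 96.99 = 645.3 kg O₂/d.

R_O ≈ 645 kg O₂/d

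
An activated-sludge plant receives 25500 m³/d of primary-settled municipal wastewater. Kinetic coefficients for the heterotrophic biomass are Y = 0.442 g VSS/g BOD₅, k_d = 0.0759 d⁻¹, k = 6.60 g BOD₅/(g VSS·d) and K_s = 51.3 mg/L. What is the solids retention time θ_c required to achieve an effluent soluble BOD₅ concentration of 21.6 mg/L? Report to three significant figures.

Specific growth rate at S = 21.6 mg/L: μ = YkS/(K_s+S) = 0.442·6.60·21.6/(51.3+21.6) = 0.8644 d⁻¹.
Then 1/θ_c = μ − k_d = 0.8644 − 0.0759 = 0.7885 d⁻¹, giving θ_c = 1.268 d.

θ_c ≈ 1.27 d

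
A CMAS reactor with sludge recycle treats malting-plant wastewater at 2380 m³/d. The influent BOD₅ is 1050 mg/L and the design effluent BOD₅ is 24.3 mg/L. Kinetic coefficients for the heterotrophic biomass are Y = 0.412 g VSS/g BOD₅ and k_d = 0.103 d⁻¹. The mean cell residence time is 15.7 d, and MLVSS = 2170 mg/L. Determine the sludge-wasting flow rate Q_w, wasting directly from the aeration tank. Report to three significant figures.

Rearranging the biomass balance for a CMAS with decay, V = Y·Q·ΔS·θ_c / [X·(1+k_d θ_c)] = 0.412 × 2380 × (1050 − 24.3) × 15.7 / [2170 × (1 + 0.103 × 15.7)] = 1.58×10^7 / 5679 = 2780 m³.
With mixed-liquor wasting, θ_c = V/Q_w, so Q_w = V/θ_c = 2780/15.7 = 177.1 m³/d.

Q_w ≈ 177 m³/d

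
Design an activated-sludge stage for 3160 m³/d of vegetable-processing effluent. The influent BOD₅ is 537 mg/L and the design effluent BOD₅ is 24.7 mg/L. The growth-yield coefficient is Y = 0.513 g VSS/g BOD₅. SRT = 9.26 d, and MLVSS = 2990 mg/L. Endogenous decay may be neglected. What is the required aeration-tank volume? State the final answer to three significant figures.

With k_d = 0 the design equation reduces to V = Y Q (S₀−S) θ_c / X = 0.513 × 3160 × (537 − 24.7) × 9.26 / 2990 = 2572 m³.

V ≈ 2570 m³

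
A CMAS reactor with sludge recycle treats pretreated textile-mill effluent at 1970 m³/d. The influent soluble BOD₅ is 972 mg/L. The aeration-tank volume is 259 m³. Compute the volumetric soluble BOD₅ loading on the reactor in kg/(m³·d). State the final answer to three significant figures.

L_v ≈ 7.39 kg soluble BOD₅/(m³·d)

Applied soluble BOD₅ load per unit volume = Q·S₀/V = (1970 × 972/1000)/259.0 = 7.393 kg soluble BOD₅·m⁻³·d⁻¹.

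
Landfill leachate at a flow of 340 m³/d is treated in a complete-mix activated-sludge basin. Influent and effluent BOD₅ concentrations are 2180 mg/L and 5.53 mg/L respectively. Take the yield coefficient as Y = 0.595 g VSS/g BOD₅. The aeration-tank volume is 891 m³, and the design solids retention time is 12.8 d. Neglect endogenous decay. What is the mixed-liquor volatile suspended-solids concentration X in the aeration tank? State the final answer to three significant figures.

X ≈ 6320 mg/L

From V·X = Y·Q·(S₀ − S)·θ_c (decay neglected): X = 0.595 × 340 × (2180 − 5.53) × 12.8 / 891 = 6319 mg/L.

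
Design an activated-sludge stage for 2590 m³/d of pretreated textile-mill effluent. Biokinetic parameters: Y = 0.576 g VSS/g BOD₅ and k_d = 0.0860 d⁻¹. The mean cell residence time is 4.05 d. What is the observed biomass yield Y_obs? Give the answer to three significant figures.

Correct the yield for decay: Y_obs = Y/(1 + k_d θ_c) = 0.576 / (1 + 0.0860 × 4.05) = 0.576 / 1.348 = 0.4272.

Y_obs ≈ 0.427 g VSS/g BOD₅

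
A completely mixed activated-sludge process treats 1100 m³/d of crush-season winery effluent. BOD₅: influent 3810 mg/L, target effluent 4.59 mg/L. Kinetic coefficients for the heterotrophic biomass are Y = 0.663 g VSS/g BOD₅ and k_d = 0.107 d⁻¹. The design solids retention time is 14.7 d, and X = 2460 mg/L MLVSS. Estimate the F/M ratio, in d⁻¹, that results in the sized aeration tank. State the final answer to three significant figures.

From the SRT design equation V = Y Q (S₀−S) θ_c / [X (1 + k_d θ_c)] = 0.663 × 1100 × (3810 − 4.59) × 14.7 / [2460 × (1 + 0.107 × 14.7)] = 4.08×10^7 / 6329 = 6446 m³.
F/M = Q·S₀ / (V·X) = 1100 × 3810 / (6446 × 2460) = 0.2643 g BOD₅·(g VSS·d)⁻¹.

F/M ≈ 0.264 d⁻¹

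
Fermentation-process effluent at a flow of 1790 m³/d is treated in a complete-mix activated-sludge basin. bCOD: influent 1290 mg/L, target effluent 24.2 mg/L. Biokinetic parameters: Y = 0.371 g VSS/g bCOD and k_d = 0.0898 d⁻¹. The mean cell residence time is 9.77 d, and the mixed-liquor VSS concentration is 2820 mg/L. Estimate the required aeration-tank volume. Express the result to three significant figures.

V ≈ 1550 m³

Rearranging the biomass balance for a CMAS with decay, V = Y·Q·ΔS·θ_c / [X·(1+k_d θ_c)] = 0.371 × 1790 × (1290 − 24.2) × 9.77 / [2820 × (1 + 0.0898 × 9.77)] = 8.21×10^6 / 5294 = 1551 m³.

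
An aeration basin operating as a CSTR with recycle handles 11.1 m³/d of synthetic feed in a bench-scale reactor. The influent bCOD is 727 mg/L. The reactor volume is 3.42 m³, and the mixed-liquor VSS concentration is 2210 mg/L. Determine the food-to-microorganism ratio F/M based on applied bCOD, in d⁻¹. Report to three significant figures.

F/M = Q·S₀ / (V·X) = 11.1 × 727 / (3.420 × 2210) = 1.068 g bCOD·(g VSS·d)⁻¹.

F/M ≈ 1.07 d⁻¹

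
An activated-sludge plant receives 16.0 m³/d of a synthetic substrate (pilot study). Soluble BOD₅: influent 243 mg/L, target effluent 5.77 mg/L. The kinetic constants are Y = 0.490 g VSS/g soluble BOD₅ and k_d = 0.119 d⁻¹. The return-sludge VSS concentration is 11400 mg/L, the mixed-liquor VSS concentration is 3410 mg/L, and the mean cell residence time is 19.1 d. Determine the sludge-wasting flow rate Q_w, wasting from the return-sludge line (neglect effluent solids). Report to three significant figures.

Q_w ≈ 0.0498 m³/d

Rearranging the biomass balance for a CMAS with decay, V = Y·Q·ΔS·θ_c / [X·(1+k_d θ_c)] = 0.490 × 16.0 × (243 − 5.77) × 19.1 / [3410 × (1 + 0.119 × 19.1)] = 3.55×10^4 / 11161 = 3.183 m³.
Wasting from the return line (neglecting effluent solids): Q_w = V·X / (θ_c·X_r) = 3.183 × 3410 / (19.1 × 11400) = 0.04985 m³/d.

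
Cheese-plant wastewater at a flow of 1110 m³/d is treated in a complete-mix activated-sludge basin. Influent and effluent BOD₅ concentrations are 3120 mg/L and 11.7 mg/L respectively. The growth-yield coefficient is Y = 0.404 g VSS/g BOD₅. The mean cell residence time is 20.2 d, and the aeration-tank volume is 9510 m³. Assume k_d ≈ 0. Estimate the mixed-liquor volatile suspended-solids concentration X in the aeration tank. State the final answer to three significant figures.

From V·X = Y·Q·(S₀ − S)·θ_c (decay neglected): X = 0.404 × 1110 × (3120 − 11.7) × 20.2 / 9510 = 2961 mg/L.

X ≈ 2960 mg/L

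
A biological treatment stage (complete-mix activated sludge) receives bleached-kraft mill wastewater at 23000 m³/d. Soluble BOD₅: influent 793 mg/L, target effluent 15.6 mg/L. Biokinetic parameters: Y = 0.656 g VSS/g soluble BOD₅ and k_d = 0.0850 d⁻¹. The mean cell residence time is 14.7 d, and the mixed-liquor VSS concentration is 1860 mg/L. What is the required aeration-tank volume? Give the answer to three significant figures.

V ≈ 41200 m³

Steady-state biomass mass balance: V·X·(1 + k_d·θ_c) = Y·Q·(S₀ − S)·θ_c, so V = 0.656 × 23000 × (793 − 15.6) × 14.7 / [1860 × (1 + 0.0850 × 14.7)] = 1.72×10^8 / 4184 = 41209 m³.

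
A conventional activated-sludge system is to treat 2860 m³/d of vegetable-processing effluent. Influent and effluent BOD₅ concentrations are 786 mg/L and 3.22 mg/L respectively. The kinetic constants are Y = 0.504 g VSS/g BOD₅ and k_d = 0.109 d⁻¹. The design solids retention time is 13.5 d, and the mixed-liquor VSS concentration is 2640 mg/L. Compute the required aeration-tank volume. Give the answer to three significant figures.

V ≈ 2330 m³

Steady-state biomass mass balance: V·X·(1 + k_d·θ_c) = Y·Q·(S₀ − S)·θ_c, so V = 0.504 × 2860 × (786 − 3.22) × 13.5 / [2640 × (1 + 0.109 × 13.5)] = 1.52×10^7 / 6525 = 2335 m³.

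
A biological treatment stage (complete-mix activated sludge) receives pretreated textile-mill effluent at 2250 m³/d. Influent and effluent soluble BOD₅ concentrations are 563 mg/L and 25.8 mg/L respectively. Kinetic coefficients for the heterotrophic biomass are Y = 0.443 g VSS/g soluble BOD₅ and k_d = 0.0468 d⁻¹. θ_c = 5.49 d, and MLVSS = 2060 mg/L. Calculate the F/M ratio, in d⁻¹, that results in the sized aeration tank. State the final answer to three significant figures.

F/M ≈ 0.542 d⁻¹

From the SRT design equation V = Y Q (S₀−S) θ_c / [X (1 + k_d θ_c)] = 0.443 × 2250 × (563 − 25.8) × 5.49 / [2060 × (1 + 0.0468 × 5.49)] = 2.94×10^6 / 2589 = 1135 m³.
Food-to-microorganism ratio F/M = Q S₀ / (V X) = 2250 × 563 / (1135 × 2060) = 0.5416 d⁻¹.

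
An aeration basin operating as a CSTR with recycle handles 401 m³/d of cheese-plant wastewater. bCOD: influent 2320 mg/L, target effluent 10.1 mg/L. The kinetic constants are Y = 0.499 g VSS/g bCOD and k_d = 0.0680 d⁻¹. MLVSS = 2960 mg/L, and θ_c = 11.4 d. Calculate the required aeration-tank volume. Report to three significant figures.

Steady-state biomass mass balance: V·X·(1 + k_d·θ_c) = Y·Q·(S₀ − S)·θ_c, so V = 0.499 × 401 × (2320 − 10.1) × 11.4 / [2960 × (1 + 0.0680 × 11.4)] = 5.27×10^6 / 5255 = 1003 m³.

V ≈ 1000 m³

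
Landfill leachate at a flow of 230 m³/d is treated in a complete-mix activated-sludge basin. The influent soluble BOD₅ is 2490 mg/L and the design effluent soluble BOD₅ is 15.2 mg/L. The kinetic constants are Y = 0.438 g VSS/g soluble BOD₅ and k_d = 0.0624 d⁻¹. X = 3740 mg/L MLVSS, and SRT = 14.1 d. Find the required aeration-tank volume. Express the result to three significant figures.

From the SRT design equation V = Y Q (S₀−S) θ_c / [X (1 + k_d θ_c)] = 0.438 × 230 × (2490 − 15.2) × 14.1 / [3740 × (1 + 0.0624 × 14.1)] = 3.52×10^6 / 7031 = 500.0 m³.

V ≈ 500 m³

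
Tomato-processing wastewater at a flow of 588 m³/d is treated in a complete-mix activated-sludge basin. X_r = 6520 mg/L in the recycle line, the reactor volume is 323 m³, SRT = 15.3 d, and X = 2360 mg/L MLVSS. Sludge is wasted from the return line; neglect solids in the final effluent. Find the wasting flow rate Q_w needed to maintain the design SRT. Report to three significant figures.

Q_w ≈ 7.64 m³/d

θ_c = V·X/(Q_w·X_r) when wasting from the recycle, so Q_w = V·X/(θ_c·X_r) = 323.0 × 2360 / (15.3 × 6520) = 7.641 m³/d.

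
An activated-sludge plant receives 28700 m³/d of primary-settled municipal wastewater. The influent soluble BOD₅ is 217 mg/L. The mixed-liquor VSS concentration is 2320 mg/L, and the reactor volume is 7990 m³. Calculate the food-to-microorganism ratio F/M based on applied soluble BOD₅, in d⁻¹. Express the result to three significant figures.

F/M ≈ 0.336 d⁻¹

F/M = Q·S₀ / (V·X) = 28700 × 217 / (7990 × 2320) = 0.3360 g soluble BOD₅·(g VSS·d)⁻¹.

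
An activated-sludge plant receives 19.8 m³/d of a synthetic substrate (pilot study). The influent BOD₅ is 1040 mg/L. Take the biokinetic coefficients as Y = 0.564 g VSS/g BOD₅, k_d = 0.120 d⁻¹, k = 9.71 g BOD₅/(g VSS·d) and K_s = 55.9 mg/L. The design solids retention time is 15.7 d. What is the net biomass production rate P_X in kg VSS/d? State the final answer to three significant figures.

P_X ≈ 4.02 kg VSS/d

Effluent substrate depends only on kinetics and SRT: S = K_s(1 + k_d θ_c) / [θ_c(Yk − k_d) − 1] = 55.9 × (1 + 0.120 × 15.7) / [15.7 × (0.564 × 9.71 − 0.120) − 1] = 161.2 / 83.10 = 1.940 mg/L.
Observed yield with endogenous decay: Y_obs = Y / (1 + k_d·θ_c) = 0.564 / (1 + 0.120 × 15.7) = 0.564 / 2.884 = 0.1956 g VSS/g BOD₅.
Substrate removed = Q·(S₀ − S) = 19.8 m³/d × (1040 − 1.94) g/m³ = 2.06×10^4 g/d = 20.55 kg/d.
P_X = Y_obs · Q(S₀ − S) = 0.1956 × 20.55 = 4.019 kg VSS/d.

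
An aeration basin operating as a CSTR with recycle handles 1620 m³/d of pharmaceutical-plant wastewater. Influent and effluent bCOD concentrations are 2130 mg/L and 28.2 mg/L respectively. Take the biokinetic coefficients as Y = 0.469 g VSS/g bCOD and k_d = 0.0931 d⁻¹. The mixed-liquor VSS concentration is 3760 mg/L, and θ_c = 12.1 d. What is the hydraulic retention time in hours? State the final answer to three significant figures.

From the SRT design equation V = Y Q (S₀−S) θ_c / [X (1 + k_d θ_c)] = 0.469 × 1620 × (2130 − 28.2) × 12.1 / [3760 × (1 + 0.0931 × 12.1)] = 1.93×10^7 / 7996 = 2417 m³.
HRT = V/Q = 2417 m³ / 1620 m³·d⁻¹ = 1.492 d × 24 = 35.80 h.

τ ≈ 35.8 h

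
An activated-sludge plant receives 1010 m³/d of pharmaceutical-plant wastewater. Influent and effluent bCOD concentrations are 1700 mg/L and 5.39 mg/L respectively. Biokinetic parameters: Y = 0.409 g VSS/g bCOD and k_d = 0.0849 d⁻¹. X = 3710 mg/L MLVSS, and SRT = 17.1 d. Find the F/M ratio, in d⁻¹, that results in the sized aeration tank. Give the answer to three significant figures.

Rearranging the biomass balance for a CMAS with decay, V = Y·Q·ΔS·θ_c / [X·(1+k_d θ_c)] = 0.409 × 1010 × (1700 − 5.39) × 17.1 / [3710 × (1 + 0.0849 × 17.1)] = 1.2×10^7 / 9096 = 1316 m³.
Food-to-microorganism ratio F/M = Q S₀ / (V X) = 1010 × 1700 / (1316 × 3710) = 0.3517 d⁻¹.

F/M ≈ 0.352 d⁻¹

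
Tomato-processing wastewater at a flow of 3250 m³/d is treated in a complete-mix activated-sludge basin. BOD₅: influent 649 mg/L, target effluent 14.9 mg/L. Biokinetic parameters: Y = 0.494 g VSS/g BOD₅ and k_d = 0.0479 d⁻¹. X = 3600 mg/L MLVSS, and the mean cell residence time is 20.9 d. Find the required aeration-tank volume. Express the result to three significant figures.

V ≈ 2950 m³

Steady-state biomass mass balance: V·X·(1 + k_d·θ_c) = Y·Q·(S₀ − S)·θ_c, so V = 0.494 × 3250 × (649 − 14.9) × 20.9 / [3600 × (1 + 0.0479 × 20.9)] = 2.13×10^7 / 7204 = 2954 m³.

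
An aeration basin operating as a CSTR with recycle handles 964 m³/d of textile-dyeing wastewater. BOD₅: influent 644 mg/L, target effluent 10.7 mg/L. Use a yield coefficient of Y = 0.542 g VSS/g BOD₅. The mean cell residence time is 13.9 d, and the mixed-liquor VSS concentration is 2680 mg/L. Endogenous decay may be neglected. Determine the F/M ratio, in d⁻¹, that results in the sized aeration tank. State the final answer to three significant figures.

With k_d = 0 the design equation reduces to V = Y Q (S₀−S) θ_c / X = 0.542 × 964 × (644 − 10.7) × 13.9 / 2680 = 1716 m³.
F/M = applied load / biomass = Q·S₀/(V·X) = 964 × 644 / (1716 × 2680) = 0.1350 d⁻¹.

F/M ≈ 0.135 d⁻¹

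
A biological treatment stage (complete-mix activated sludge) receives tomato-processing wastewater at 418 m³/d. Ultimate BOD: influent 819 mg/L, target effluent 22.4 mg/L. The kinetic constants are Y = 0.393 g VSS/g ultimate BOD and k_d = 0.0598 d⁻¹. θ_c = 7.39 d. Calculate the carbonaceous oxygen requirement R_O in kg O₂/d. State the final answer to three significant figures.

The observed yield is Y_obs = Y/(1 + k_d·θ_c) = 0.393 / (1 + 0.0598 × 7.39) = 0.393 / 1.442 = 0.2726 g VSS per g ultimate BOD removed.
Mass of ultimate BOD removed per day: Q(S₀ − S) = 418 × 796.6 g/m³ = 333.0 kg/d.
Biomass synthesised: P_X = Y_obs × 333.0 = 90.75 kg VSS/d.
R_O = Q·(S₀ − S) − 1.42·P_X = 333.0 − 1.42 × 90.75 = 204.1 kg O₂/d.

R_O ≈ 204 kg O₂/d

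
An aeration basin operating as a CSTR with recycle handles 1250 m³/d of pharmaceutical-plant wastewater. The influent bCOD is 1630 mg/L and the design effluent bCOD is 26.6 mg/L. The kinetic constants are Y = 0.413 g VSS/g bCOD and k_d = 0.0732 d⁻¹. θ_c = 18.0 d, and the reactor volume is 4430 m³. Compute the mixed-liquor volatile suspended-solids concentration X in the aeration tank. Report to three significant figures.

Solving the biomass balance for X: X = Y Q (S₀−S) θ_c / [V (1+k_d θ_c)] = 0.413 × 1250 × (1630 − 26.6) × 18.0 / [4430 × (1 + 0.0732 × 18.0)] = 1451 mg/L.

X ≈ 1450 mg/L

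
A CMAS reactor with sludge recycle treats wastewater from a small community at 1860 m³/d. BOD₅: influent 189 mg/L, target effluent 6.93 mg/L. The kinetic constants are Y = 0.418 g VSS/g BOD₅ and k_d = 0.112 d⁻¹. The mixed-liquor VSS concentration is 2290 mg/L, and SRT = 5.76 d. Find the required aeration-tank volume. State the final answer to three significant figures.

From the SRT design equation V = Y Q (S₀−S) θ_c / [X (1 + k_d θ_c)] = 0.418 × 1860 × (189 − 6.93) × 5.76 / [2290 × (1 + 0.112 × 5.76)] = 8.15×10^5 / 3767 = 216.4 m³.

V ≈ 216 m³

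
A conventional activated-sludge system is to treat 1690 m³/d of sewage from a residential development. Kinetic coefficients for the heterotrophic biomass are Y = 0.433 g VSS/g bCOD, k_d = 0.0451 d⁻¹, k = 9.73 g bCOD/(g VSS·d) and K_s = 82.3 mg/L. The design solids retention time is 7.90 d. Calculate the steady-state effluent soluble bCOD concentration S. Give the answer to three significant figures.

From the Monod/SRT balance for a CMAS, S = K_s·(1+k_d θ_c)/[θ_c·(Y k − k_d) − 1] = 82.3 × (1 + 0.0451 × 7.90) / [7.90 × (0.433 × 9.73 − 0.0451) − 1] = 111.6 / 31.93 = 3.496 mg/L.

S ≈ 3.50 mg/L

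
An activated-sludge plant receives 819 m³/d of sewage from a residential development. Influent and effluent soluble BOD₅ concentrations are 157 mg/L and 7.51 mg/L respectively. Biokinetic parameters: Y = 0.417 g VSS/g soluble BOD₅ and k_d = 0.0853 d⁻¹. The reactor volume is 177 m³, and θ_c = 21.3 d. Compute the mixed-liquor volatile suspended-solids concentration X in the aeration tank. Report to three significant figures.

From V·X·(1 + k_d·θ_c) = Y·Q·(S₀ − S)·θ_c: X = 0.417 × 819 × (157 − 7.51) × 21.3 / [177 × (1 + 0.0853 × 21.3)] = 2181 mg/L.

X ≈ 2180 mg/L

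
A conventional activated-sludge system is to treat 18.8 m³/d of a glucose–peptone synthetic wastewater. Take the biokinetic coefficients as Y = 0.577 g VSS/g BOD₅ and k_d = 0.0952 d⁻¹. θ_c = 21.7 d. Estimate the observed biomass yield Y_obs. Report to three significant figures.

Y_obs ≈ 0.188 g VSS/g BOD₅

Correct the yield for decay: Y_obs = Y/(1 + k_d θ_c) = 0.577 / (1 + 0.0952 × 21.7) = 0.577 / 3.066 = 0.1882.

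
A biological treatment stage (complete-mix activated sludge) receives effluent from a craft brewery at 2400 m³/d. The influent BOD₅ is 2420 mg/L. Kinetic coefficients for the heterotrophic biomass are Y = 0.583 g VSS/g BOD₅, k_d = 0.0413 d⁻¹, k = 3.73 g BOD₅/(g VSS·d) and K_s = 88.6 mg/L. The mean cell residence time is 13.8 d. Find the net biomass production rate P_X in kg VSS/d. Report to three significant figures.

For a completely mixed reactor with recycle the Lawrence–McCarty relation gives S = K_s·(1 + k_d·θ_c) / [θ_c·(Y·k − k_d) − 1] = 88.6 × (1 + 0.0413 × 13.8) / [13.8 × (0.583 × 3.73 − 0.0413) − 1] = 139.1 / 28.44 = 4.891 mg/L.
The observed yield is Y_obs = Y/(1 + k_d·θ_c) = 0.583 / (1 + 0.0413 × 13.8) = 0.583 / 1.570 = 0.3714 g VSS per g BOD₅ removed.
ΔS = 2420 − 4.89 = 2415 mg/L, so the substrate removal rate is 2400 × 2415/1000 = 5796 kg BOD₅/d.
So the net sludge growth is P_X = 0.3714 × 5796 = 2152 kg VSS/d.

P_X ≈ 2150 kg VSS/d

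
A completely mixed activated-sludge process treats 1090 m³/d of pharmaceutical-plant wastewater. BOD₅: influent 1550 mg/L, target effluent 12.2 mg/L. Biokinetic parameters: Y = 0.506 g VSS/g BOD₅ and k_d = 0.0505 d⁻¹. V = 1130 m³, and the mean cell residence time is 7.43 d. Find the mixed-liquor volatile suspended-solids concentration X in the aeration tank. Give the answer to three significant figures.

X ≈ 4060 mg/L

Solving the biomass balance for X: X = Y Q (S₀−S) θ_c / [V (1+k_d θ_c)] = 0.506 × 1090 × (1550 − 12.2) × 7.43 / [1130 × (1 + 0.0505 × 7.43)] = 4055 mg/L.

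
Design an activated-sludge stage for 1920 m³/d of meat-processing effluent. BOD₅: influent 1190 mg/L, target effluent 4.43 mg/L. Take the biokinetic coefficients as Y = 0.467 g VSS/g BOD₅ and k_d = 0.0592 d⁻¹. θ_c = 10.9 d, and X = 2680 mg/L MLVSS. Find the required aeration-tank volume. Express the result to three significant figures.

Steady-state biomass mass balance: V·X·(1 + k_d·θ_c) = Y·Q·(S₀ − S)·θ_c, so V = 0.467 × 1920 × (1190 − 4.43) × 10.9 / [2680 × (1 + 0.0592 × 10.9)] = 1.16×10^7 / 4409 = 2628 m³.

V ≈ 2630 m³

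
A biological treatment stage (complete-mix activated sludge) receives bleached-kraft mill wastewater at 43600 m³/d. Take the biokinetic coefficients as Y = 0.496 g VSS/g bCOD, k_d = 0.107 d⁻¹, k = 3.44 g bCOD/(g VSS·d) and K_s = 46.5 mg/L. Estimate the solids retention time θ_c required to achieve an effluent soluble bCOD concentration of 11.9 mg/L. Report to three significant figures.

θ_c ≈ 4.15 d

At the target effluent, Y k S/(K_s+S) = 0.496×3.44×11.9/58.40 = 0.3477 d⁻¹.
θ_c = 1/(μ − k_d) = 1/(0.3477 − 0.107) = 1/0.2407 = 4.155 d.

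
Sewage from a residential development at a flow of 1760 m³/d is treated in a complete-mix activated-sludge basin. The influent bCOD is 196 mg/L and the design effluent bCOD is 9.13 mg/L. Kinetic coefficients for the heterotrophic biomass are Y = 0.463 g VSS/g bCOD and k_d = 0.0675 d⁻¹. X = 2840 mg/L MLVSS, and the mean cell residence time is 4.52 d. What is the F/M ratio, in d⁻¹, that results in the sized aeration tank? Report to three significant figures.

Steady-state biomass mass balance: V·X·(1 + k_d·θ_c) = Y·Q·(S₀ − S)·θ_c, so V = 0.463 × 1760 × (196 − 9.13) × 4.52 / [2840 × (1 + 0.0675 × 4.52)] = 6.88×10^5 / 3706 = 185.7 m³.
Food-to-microorganism ratio F/M = Q S₀ / (V X) = 1760 × 196 / (185.7 × 2840) = 0.6541 d⁻¹.

F/M ≈ 0.654 d⁻¹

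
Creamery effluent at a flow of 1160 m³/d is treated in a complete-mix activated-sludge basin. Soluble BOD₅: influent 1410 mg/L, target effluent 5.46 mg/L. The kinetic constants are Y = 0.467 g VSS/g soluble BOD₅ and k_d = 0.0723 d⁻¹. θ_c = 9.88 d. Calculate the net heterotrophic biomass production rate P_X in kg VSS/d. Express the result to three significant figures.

P_X ≈ 444 kg VSS/d

The observed yield is Y_obs = Y/(1 + k_d·θ_c) = 0.467 / (1 + 0.0723 × 9.88) = 0.467 / 1.714 = 0.2724 g VSS per g soluble BOD₅ removed.
Mass of soluble BOD₅ removed per day: Q(S₀ − S) = 1160 × 1405 g/m³ = 1629 kg/d.
P_X = Y_obs · Q(S₀ − S) = 0.2724 × 1629 = 443.8 kg VSS/d.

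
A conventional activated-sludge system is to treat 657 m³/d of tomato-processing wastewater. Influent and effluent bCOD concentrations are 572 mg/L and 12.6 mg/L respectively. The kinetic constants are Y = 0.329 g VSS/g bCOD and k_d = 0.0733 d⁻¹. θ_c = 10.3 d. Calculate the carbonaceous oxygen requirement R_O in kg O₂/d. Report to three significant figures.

Observed yield with endogenous decay: Y_obs = Y / (1 + k_d·θ_c) = 0.329 / (1 + 0.0733 × 10.3) = 0.329 / 1.755 = 0.1875 g VSS/g bCOD.
Mass of bCOD removed per day: Q(S₀ − S) = 657 × 559.4 g/m³ = 367.5 kg/d.
P_X = Y_obs·Q·(S₀ − S) = 0.1875 × 367.5 = 68.90 kg VSS/d.
R_O = Q·ΔS − 1.42 P_X = 367.5 − 97.84 = 269.7 kg O₂/d.

R_O ≈ 270 kg O₂/d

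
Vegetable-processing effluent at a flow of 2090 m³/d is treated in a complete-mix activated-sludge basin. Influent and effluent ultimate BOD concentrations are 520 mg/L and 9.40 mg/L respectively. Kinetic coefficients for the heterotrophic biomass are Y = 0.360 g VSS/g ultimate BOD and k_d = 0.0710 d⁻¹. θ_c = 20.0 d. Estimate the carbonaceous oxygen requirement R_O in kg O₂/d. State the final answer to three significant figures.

R_O ≈ 842 kg O₂/d

Y_obs = Y / (1 + k_d θ_c) = 0.360 / (1 + 0.0710 × 20.0) = 0.360 / 2.420 = 0.1488.
Mass of ultimate BOD removed per day: Q(S₀ − S) = 2090 × 510.6 g/m³ = 1067 kg/d.
P_X = Y_obs·Q·(S₀ − S) = 0.1488 × 1067 = 158.8 kg VSS/d.
Carbonaceous O₂ demand = substrate oxidised − cell-mass equivalent = 1067 − 1.42 × 158.8 = 841.7 kg O₂/d.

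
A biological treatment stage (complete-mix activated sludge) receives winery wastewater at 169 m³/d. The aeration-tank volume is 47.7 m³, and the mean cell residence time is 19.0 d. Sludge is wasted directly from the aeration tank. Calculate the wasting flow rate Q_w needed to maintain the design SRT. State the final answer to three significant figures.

For wasting at MLVSS concentration, Q_w = V/θ_c = 47.70/19.0 = 2.511 m³/d.

Q_w ≈ 2.51 m³/d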